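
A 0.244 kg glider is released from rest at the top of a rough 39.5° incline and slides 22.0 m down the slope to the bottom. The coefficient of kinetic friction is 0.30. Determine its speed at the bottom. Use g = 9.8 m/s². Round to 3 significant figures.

v = 13.2 m/s

Energy: mgh = ½mv² + W_f, with h = L sinθ and W_f = μ_k (mg cosθ) L
mgh = mgL sinθ = (0.244)(9.8)(22.0)sin39.5° = 33.462 J
W_f = μ_k mg cosθ · L = (0.30)(0.244)(9.8)cos39.5°·22.0 = 12.18 J
½mv² = 33.462 − 12.18 = 21.284 J
v = √(2 × 21.284/0.244) = 13.21 m/s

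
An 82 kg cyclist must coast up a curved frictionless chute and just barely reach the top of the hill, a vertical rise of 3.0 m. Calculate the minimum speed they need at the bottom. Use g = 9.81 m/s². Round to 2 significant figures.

At the top they are momentarily at rest, so all KE converts to PE: ½mv² = mgh
v = √(2gh) = √(2 × 9.81 × 3.0) = 7.672 m/s

v = 7.7 m/s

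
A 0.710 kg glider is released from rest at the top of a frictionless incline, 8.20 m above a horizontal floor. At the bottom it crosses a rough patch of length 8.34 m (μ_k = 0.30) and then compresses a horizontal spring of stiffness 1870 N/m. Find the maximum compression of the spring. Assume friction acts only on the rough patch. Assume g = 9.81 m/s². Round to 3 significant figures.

Initial energy: E₁ = mgh = (0.710)(9.81)(8.20) = 57.114 J
Friction removes W_f = μ_k mg d = (0.30)(0.710)(9.81)(8.34) = 17.43 J
Energy reaching the spring: E = 57.114 − 17.43 = 39.687 J
At max compression ½kx² = E ⇒ x = √(2E/k) = √(2 × 39.687/1870) = 0.2060 m

x = 0.206 m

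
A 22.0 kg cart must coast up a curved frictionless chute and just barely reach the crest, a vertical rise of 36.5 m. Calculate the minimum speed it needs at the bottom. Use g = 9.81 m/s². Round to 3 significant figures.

At the top it is momentarily at rest, so all KE converts to PE: ½mv² = mgh
v = √(2gh) = √(2 × 9.81 × 36.5) = 26.76 m/s

v = 26.8 m/s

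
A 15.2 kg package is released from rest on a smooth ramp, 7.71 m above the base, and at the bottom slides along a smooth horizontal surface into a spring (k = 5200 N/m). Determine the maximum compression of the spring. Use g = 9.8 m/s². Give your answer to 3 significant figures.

x = 0.665 m

Energy conservation (no friction) from release to max compression: mgh = ½kx²
x = √(2mgh/k) = √(2 × 15.2 × 9.8 × 7.71 / 5200) = 0.6646 m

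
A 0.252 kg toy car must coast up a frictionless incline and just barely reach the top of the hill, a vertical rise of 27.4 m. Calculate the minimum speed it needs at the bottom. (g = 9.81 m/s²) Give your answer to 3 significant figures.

At the top it is momentarily at rest, so all KE converts to PE: ½mv² = mgh
v = √(2gh) = √(2 × 9.81 × 27.4) = 23.19 m/s

v = 23.2 m/s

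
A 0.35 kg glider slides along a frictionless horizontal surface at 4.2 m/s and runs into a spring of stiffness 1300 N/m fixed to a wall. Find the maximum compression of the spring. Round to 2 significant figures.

x = 0.069 m

All KE is stored as spring PE at maximum compression: ½mv² = ½kx²
x = v√(m/k) = 4.2 × √(0.35/1300) = 0.06891 m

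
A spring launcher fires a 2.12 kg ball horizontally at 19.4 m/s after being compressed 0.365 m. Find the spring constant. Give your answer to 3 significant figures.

k = 5990 N/m

Spring PE at full compression equals KE at release: ½kx² = ½mv²
k = mv²/x² = (2.12)(19.4)²/(0.365)² = 5989 N/m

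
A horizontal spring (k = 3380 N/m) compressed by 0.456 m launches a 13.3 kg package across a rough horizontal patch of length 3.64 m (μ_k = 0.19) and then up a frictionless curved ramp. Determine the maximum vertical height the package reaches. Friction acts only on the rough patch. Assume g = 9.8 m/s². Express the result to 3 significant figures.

h = 2.00 m

Spring energy: E₀ = ½kx² = ½(3380)(0.456)² = 351.41 J
Friction: W_f = μ_k mg d = (0.19)(13.3)(9.8)(3.64) = 90.14 J
Energy at base of ramp: E = 351.41 − 90.14 = 261.27 J
At max height all remaining energy is PE: mgh = E ⇒ h = E/(mg) = 261.27/(13.3 × 9.8) = 2.005 m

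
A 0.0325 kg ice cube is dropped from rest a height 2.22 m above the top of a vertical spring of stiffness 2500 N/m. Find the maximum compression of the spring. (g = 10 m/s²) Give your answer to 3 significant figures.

Measuring PE from the top of the relaxed spring, at max compression the cube has dropped H + x with zero KE, so:
mg(H + x) = ½kx²
½(2500)x² − (0.0325)(10)x − (0.0325)(10)(2.22) = 0
1250x² − 0.3250x − 0.7215 = 0
x = [0.3250 + √(0.1056 + 3607.5)]/(2 × 1250) = 0.02416 m

x = 0.0242 m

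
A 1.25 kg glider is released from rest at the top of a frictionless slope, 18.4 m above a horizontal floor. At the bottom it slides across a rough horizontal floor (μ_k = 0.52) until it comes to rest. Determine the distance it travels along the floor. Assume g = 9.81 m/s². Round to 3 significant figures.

Energy at the top = energy at the end + work done against friction:
At rest all PE has been dissipated by friction: mgh = μ_k m g d
d = h/μ_k = 18.4/0.52 = 35.38 m

d = 35.4 m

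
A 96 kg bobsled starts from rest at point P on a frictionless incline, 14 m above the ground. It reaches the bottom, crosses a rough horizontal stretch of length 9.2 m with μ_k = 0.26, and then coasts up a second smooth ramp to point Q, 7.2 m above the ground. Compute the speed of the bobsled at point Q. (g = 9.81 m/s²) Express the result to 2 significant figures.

Energy at P: mgh₁ = (96)(9.81)(14) = 13185 J
Friction loss: W_f = μ_k mg d = 2253 J
At Q: ½mv² + mgh₂ = mgh₁ − W_f
½mv² = 13185 − 2253 − 6780.7 = 4151.3 J
v = √(2 × 4151.3/96) = 9.300 m/s

v = 9.3 m/s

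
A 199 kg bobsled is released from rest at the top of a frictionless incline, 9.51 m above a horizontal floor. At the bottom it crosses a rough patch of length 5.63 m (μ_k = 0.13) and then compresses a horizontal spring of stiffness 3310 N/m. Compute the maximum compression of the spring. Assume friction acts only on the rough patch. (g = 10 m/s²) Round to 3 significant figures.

x = 3.25 m

Initial energy: E₁ = mgh = (199)(10)(9.51) = 18925 J
Friction removes W_f = μ_k mg d = (0.13)(199)(10)(5.63) = 1456 J
Energy reaching the spring: E = 18925 − 1456 = 17468 J
At max compression ½kx² = E ⇒ x = √(2E/k) = √(2 × 17468/3310) = 3.249 m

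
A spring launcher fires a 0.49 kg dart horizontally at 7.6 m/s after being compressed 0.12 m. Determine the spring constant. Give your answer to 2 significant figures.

k = 2000 N/m

½kx² = ½mv²
k = mv²/x² = (0.49)(7.6)²/(0.12)² = 1965 N/m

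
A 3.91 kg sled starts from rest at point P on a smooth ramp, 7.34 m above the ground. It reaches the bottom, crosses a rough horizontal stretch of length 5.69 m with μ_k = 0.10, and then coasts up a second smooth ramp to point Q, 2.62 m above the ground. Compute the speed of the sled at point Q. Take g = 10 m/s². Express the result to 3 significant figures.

Energy at P: mgh₁ = (3.91)(10)(7.34) = 286.99 J
Friction loss: W_f = μ_k mg d = 22.25 J
At Q: ½mv² + mgh₂ = mgh₁ − W_f
½mv² = 286.99 − 22.25 − 102.44 = 162.30 J
v = √(2 × 162.30/3.91) = 9.112 m/s

v = 9.11 m/s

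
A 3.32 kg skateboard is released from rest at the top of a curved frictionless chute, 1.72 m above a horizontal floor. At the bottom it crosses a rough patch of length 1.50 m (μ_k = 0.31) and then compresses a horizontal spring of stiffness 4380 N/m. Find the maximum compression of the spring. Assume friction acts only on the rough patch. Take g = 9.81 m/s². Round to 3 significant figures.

x = 0.137 m

Initial energy: E₁ = mgh = (3.32)(9.81)(1.72) = 56.019 J
Friction removes W_f = μ_k mg d = (0.31)(3.32)(9.81)(1.50) = 15.14 J
Energy reaching the spring: E = 56.019 − 15.14 = 40.874 J
At max compression ½kx² = E ⇒ x = √(2E/k) = √(2 × 40.874/4380) = 0.1366 m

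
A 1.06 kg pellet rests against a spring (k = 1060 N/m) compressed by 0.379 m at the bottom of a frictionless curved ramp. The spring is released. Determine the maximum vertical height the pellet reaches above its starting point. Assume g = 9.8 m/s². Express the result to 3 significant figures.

h = 7.33 m

Energy conservation from release to the highest point: ½kx² = mgh
h = kx²/(2mg) = (1060)(0.379)²/(2 × 1.06 × 9.8) = 7.329 m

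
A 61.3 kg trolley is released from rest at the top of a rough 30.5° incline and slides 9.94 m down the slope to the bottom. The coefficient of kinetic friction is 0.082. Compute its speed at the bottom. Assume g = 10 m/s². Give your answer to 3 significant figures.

v = 9.32 m/s

Energy: mgh = ½mv² + W_f, with h = L sinθ and W_f = μ_k (mg cosθ) L
mgh = mgL sinθ = (61.3)(10)(9.94)sin30.5° = 3092.5 J
W_f = μ_k mg cosθ · L = (0.082)(61.3)(10)cos30.5°·9.94 = 430.5 J
½mv² = 3092.5 − 430.5 = 2662.0 J
v = √(2 × 2662.0/61.3) = 9.319 m/s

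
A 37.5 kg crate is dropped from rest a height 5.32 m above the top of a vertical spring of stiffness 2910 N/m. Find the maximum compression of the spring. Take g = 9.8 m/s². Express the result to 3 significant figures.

x = 1.29 m

Measuring PE from the top of the relaxed spring, at max compression the crate has dropped H + x with zero KE, so:
mg(H + x) = ½kx²
½(2910)x² − (37.5)(9.8)x − (37.5)(9.8)(5.32) = 0
1455x² − 367.5x − 1955 = 0
x = [367.5 + √(135056 + 1.1379e+07)]/(2 × 1455) = 1.292 m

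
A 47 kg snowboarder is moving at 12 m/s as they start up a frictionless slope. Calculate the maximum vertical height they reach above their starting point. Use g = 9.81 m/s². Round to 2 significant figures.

Setting KE at the bottom equal to PE gained: ½mv² = mgh
h = v²/(2g) = 12²/(2 × 9.81) = 7.339 m

h = 7.3 m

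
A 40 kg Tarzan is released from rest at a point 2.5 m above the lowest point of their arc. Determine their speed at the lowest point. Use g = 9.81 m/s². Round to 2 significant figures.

v = 7.0 m/s

Equating total energy at the two states: mgh = ½mv²
The mass cancels from both sides.
v = √(2gh) = √(2 × 9.81 × 2.5) = √49.050 = 7.004 m/s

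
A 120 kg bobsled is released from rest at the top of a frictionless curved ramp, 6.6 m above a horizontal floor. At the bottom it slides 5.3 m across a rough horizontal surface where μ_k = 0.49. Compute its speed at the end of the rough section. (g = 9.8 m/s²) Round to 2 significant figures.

v = 8.9 m/s

Applying the work–energy principle:
mgh = ½mv² + μ_k m g d
W_f = μ_k mg d = (0.49)(120)(9.8)(5.3) = 3054 J
½mv² = mgh − W_f = 7761.6 − 3054 = 4707.5 J
v = √(2 × 4707.5/120) = 8.858 m/s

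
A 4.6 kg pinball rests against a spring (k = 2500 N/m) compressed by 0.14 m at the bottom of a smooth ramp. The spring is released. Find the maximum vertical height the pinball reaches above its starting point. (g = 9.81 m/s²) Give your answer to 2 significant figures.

At maximum height the pinball is at rest, so ½kx² = mgh
h = kx²/(2mg) = (2500)(0.14)²/(2 × 4.6 × 9.81) = 0.5429 m

h = 0.54 m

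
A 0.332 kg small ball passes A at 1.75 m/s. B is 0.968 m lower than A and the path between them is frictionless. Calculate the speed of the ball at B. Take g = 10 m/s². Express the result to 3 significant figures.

Mechanical energy is conserved (no friction): ½mv₀² + mgh = ½mv²
v² = v₀² + 2gh = (1.75)² + 2(10)(0.968) = 22.422
v = √22.422 = 4.735 m/s

v = 4.74 m/s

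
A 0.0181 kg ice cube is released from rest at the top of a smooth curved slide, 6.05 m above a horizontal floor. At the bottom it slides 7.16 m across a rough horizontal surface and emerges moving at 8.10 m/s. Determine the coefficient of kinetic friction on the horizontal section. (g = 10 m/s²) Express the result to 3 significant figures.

Applying the work–energy principle:
mgh = ½mv² + μ_k m g d
mgh = 1.0951 J; ½mv² = 0.59377 J
W_f = 1.0951 − 0.59377 = 0.5013 J
μ_k = W_f/(mg·d) = 0.5013/(0.1810 × 7.16) = 0.3868

μ_k = 0.387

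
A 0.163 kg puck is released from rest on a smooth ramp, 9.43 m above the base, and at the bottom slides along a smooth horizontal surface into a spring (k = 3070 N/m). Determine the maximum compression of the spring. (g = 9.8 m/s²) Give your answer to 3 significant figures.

x = 0.0991 m

Gravitational PE at the top equals spring PE at max compression: mgh = ½kx²
x = √(2mgh/k) = √(2 × 0.163 × 9.8 × 9.43 / 3070) = 0.09906 m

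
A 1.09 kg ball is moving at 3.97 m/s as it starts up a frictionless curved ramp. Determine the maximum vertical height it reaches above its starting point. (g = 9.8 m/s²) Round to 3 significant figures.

h = 0.804 m

Setting KE at the bottom equal to PE gained: ½mv² = mgh
h = v²/(2g) = 3.97²/(2 × 9.8) = 0.8041 m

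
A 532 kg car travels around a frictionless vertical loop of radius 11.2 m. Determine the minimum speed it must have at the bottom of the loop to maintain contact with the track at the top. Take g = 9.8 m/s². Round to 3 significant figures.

v = 23.4 m/s

At the top: mg = mv_top²/r ⇒ v_top² = gr = 109.8 m²/s²
Energy from bottom to top (height 2r): ½mv_bot² = ½mv_top² + mg(2r)
v_bot² = gr + 4gr = 5gr = 548.8
v_bot = √(5gr) = 23.43 m/s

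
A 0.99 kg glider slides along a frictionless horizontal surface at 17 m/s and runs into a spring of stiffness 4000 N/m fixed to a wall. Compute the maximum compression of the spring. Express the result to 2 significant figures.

Conservation of energy between contact and max compression: ½mv² = ½kx²
x = v√(m/k) = 17 × √(0.99/4000) = 0.2674 m

x = 0.27 m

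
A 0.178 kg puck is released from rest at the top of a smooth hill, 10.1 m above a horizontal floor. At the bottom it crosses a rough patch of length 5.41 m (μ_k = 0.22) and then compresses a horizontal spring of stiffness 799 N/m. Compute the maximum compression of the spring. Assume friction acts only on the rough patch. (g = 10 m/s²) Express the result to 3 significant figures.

Initial energy: E₁ = mgh = (0.178)(10)(10.1) = 17.978 J
Friction removes W_f = μ_k mg d = (0.22)(0.178)(10)(5.41) = 2.119 J
Energy reaching the spring: E = 17.978 − 2.119 = 15.859 J
At max compression ½kx² = E ⇒ x = √(2E/k) = √(2 × 15.859/799) = 0.1992 m

x = 0.199 m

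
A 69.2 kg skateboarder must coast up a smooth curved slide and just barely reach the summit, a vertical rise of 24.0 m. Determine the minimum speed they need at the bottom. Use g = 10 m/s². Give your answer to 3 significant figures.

At the top they are momentarily at rest, so all KE converts to PE: ½mv² = mgh
v = √(2gh) = √(2 × 10 × 24.0) = 21.91 m/s

v = 21.9 m/s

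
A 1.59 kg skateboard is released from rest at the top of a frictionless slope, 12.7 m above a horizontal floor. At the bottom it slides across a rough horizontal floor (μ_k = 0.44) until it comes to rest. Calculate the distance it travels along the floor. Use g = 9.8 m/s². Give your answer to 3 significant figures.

Energy bookkeeping (friction removes W_f = μ_k N d):
At rest all PE has been dissipated by friction: mgh = μ_k m g d
d = h/μ_k = 12.7/0.44 = 28.86 m

d = 28.9 m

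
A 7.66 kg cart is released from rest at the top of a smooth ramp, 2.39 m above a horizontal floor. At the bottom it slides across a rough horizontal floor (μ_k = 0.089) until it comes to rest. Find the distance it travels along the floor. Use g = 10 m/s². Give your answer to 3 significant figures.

Energy bookkeeping (friction removes W_f = μ_k N d):
At rest all PE has been dissipated by friction: mgh = μ_k m g d
d = h/μ_k = 2.39/0.089 = 26.85 m

d = 26.9 m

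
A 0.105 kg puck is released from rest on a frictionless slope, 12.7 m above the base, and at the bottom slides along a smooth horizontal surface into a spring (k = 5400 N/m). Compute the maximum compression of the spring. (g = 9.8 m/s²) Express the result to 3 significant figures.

x = 0.0696 m

Energy conservation (no friction) from release to max compression: mgh = ½kx²
x = √(2mgh/k) = √(2 × 0.105 × 9.8 × 12.7 / 5400) = 0.06957 m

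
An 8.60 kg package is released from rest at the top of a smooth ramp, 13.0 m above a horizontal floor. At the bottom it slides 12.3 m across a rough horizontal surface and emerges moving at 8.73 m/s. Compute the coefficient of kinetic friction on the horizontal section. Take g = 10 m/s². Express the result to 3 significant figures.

Energy at the top = energy at the end + work done against friction:
mgh = ½mv² + μ_k m g d
mgh = 1118.0 J; ½mv² = 327.72 J
W_f = 1118.0 − 327.72 = 790.3 J
μ_k = W_f/(mg·d) = 790.3/(86.00 × 12.3) = 0.7471

μ_k = 0.747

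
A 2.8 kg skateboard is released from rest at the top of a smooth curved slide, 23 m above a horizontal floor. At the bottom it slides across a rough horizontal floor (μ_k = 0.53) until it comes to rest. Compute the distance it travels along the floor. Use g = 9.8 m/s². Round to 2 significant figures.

Applying the work–energy principle:
At rest all PE has been dissipated by friction: mgh = μ_k m g d
d = h/μ_k = 23/0.53 = 43.40 m

d = 43 m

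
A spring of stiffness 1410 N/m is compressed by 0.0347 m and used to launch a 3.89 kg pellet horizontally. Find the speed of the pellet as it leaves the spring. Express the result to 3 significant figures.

Spring PE converts entirely to kinetic energy: ½kx² = ½mv²
v = x√(k/m) = 0.0347 × √(1410/3.89) = 0.6606 m/s

v = 0.661 m/s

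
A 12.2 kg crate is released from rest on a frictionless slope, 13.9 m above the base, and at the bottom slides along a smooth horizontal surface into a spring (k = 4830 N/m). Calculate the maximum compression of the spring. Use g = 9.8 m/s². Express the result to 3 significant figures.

x = 0.830 m

Gravitational PE at the top equals spring PE at max compression: mgh = ½kx²
x = √(2mgh/k) = √(2 × 12.2 × 9.8 × 13.9 / 4830) = 0.8295 m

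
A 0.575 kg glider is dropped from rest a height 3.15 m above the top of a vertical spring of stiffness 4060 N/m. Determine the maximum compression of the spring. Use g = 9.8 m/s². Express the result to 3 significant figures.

Take the reference level at the top of the uncompressed spring. At max compression the glider has fallen H + x and is momentarily at rest:
mg(H + x) = ½kx²
½(4060)x² − (0.575)(9.8)x − (0.575)(9.8)(3.15) = 0
2030x² − 5.635x − 17.75 = 0
x = [5.635 + √(31.75 + 144132)]/(2 × 2030) = 0.09491 m

x = 0.0949 m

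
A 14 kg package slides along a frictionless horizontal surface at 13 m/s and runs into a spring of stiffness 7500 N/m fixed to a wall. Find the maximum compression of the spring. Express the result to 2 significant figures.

x = 0.56 m

At max compression the package is momentarily at rest: ½mv² = ½kx²
x = v√(m/k) = 13 × √(14/7500) = 0.5617 m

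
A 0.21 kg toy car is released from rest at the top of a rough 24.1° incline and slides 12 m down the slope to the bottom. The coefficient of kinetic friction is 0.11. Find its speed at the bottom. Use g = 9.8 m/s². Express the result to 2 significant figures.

v = 8.5 m/s

Taking the bottom as reference, mgh = ½mv² + μ_k N L with h = L sinθ, N = mg cosθ:
mgh = mgL sinθ = (0.21)(9.8)(12)sin24.1° = 10.084 J
W_f = μ_k mg cosθ · L = (0.11)(0.21)(9.8)cos24.1°·12 = 2.480 J
½mv² = 10.084 − 2.480 = 7.6044 J
v = √(2 × 7.6044/0.21) = 8.510 m/s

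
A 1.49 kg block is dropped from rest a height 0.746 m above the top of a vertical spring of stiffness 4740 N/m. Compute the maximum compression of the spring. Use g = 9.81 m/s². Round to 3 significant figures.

Let x be the compression. The total drop is H + x, and the block is instantaneously at rest at max compression, so energy conservation gives:
mg(H + x) = ½kx²
½(4740)x² − (1.49)(9.81)x − (1.49)(9.81)(0.746) = 0
2370x² − 14.62x − 10.90 = 0
x = [14.62 + √(213.7 + 103372)]/(2 × 2370) = 0.07098 m

x = 0.0710 m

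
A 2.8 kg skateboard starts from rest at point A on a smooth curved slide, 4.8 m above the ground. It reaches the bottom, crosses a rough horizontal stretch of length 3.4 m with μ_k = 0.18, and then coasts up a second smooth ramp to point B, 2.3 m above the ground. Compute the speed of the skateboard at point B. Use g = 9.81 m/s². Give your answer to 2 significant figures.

v = 6.1 m/s

Energy at A: mgh₁ = (2.8)(9.81)(4.8) = 131.85 J
Friction loss: W_f = μ_k mg d = 16.81 J
At B: ½mv² + mgh₂ = mgh₁ − W_f
½mv² = 131.85 − 16.81 − 63.176 = 51.860 J
v = √(2 × 51.860/2.8) = 6.086 m/s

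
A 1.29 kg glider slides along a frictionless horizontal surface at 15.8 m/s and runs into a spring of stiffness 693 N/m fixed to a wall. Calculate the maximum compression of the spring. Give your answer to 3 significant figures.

Conservation of energy between contact and max compression: ½mv² = ½kx²
x = v√(m/k) = 15.8 × √(1.29/693) = 0.6817 m

x = 0.682 m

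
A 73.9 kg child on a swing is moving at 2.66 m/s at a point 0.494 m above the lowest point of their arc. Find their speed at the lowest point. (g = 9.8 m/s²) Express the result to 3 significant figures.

Energy conservation between the two points: ½mv₀² + mgh = ½mv²
The mass cancels from both sides.
v² = v₀² + 2gh = (2.66)² + 2(9.8)(0.494) = 16.758
v = √16.758 = 4.094 m/s

v = 4.09 m/s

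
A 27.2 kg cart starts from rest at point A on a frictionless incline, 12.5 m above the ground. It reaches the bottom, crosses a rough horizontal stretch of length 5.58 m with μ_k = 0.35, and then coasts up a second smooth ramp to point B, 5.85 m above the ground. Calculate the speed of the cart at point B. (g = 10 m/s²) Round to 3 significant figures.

Energy at A: mgh₁ = (27.2)(10)(12.5) = 3400.0 J
Friction loss: W_f = μ_k mg d = 531.2 J
At B: ½mv² + mgh₂ = mgh₁ − W_f
½mv² = 3400.0 − 531.2 − 1591.2 = 1277.6 J
v = √(2 × 1277.6/27.2) = 9.692 m/s

v = 9.69 m/s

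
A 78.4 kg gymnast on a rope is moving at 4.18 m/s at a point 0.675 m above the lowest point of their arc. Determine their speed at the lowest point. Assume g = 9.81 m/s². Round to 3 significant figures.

Mechanical energy is conserved (no friction): ½mv₀² + mgh = ½mv²
v² = v₀² + 2gh = (4.18)² + 2(9.81)(0.675) = 30.716
v = √30.716 = 5.542 m/s

v = 5.54 m/s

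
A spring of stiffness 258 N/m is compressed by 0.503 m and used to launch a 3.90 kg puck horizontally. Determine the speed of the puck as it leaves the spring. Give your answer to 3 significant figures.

v = 4.09 m/s

The puck leaves the spring when the spring is at natural length, so ½kx² = ½mv²
v = x√(k/m) = 0.503 × √(258/3.90) = 4.091 m/s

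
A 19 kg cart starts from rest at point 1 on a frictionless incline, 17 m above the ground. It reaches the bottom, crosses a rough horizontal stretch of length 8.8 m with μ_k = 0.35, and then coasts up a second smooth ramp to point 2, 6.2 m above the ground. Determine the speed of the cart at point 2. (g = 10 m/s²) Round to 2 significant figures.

v = 12 m/s

Energy at 1: mgh₁ = (19)(10)(17) = 3230.0 J
Friction loss: W_f = μ_k mg d = 585.2 J
At 2: ½mv² + mgh₂ = mgh₁ − W_f
½mv² = 3230.0 − 585.2 − 1178.0 = 1466.8 J
v = √(2 × 1466.8/19) = 12.43 m/s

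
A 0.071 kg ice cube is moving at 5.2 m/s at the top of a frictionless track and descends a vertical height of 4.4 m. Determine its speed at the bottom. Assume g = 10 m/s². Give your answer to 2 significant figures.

v = 11 m/s

Energy conservation between the two points: ½mv₀² + mgh = ½mv²
v² = v₀² + 2gh = (5.2)² + 2(10)(4.4) = 115.04
v = √115.04 = 10.73 m/s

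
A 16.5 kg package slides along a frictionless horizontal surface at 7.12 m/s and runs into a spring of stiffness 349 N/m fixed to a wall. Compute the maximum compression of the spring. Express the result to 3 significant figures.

x = 1.55 m

Conservation of energy between contact and max compression: ½mv² = ½kx²
x = v√(m/k) = 7.12 × √(16.5/349) = 1.548 m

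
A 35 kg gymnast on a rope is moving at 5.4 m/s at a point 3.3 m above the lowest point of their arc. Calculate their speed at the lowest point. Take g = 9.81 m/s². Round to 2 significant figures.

v = 9.7 m/s

By conservation of mechanical energy, ½mv₀² + mgh = ½mv²
v² = v₀² + 2gh = (5.4)² + 2(9.81)(3.3) = 93.906
v = √93.906 = 9.691 m/s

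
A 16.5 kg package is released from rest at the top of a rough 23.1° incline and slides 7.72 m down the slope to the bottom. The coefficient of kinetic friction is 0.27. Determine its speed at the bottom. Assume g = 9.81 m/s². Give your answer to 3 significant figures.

v = 4.67 m/s

Work–energy: mg(L sinθ) − μ_k(mg cosθ)L = ½mv²
mgh = mgL sinθ = (16.5)(9.81)(7.72)sin23.1° = 490.26 J
W_f = μ_k mg cosθ · L = (0.27)(16.5)(9.81)cos23.1°·7.72 = 310.3 J
½mv² = 490.26 − 310.3 = 179.92 J
v = √(2 × 179.92/16.5) = 4.670 m/s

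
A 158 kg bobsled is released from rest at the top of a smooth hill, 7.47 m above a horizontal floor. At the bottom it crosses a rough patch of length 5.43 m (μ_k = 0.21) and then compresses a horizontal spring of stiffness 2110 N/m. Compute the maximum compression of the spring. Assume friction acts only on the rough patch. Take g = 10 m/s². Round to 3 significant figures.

x = 3.08 m

Initial energy: E₁ = mgh = (158)(10)(7.47) = 11803 J
Friction removes W_f = μ_k mg d = (0.21)(158)(10)(5.43) = 1802 J
Energy reaching the spring: E = 11803 − 1802 = 10001 J
At max compression ½kx² = E ⇒ x = √(2E/k) = √(2 × 10001/2110) = 3.079 m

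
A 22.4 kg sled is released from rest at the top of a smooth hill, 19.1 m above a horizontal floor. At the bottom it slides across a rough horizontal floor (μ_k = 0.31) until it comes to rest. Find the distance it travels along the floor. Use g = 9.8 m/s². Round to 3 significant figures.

d = 61.6 m

Applying the work–energy principle:
At rest all PE has been dissipated by friction: mgh = μ_k m g d
d = h/μ_k = 19.1/0.31 = 61.61 m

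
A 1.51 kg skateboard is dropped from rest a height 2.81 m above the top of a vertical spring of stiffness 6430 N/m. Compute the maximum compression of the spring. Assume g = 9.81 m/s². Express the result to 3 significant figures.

Measuring PE from the top of the relaxed spring, at max compression the skateboard has dropped H + x with zero KE, so:
mg(H + x) = ½kx²
½(6430)x² − (1.51)(9.81)x − (1.51)(9.81)(2.81) = 0
3215x² − 14.81x − 41.62 = 0
x = [14.81 + √(219.4 + 535295)]/(2 × 3215) = 0.1161 m

x = 0.116 m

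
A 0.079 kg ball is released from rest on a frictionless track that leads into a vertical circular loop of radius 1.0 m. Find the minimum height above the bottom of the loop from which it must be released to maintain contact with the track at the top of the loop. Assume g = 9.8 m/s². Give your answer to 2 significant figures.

h = 2.5 m

At the top, for minimum speed gravity alone supplies the centripetal force: mg = mv_top²/r ⇒ v_top² = gr = 9.800 m²/s²
Energy conservation from release height h to the top (height 2r): mgh = ½mv_top² + mg(2r)
h = v_top²/(2g) + 2r = r/2 + 2r = 5r/2 = 2.500 m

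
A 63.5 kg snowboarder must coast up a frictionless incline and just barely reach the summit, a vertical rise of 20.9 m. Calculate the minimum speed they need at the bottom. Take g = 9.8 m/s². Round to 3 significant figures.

At the top they are momentarily at rest, so all KE converts to PE: ½mv² = mgh
v = √(2gh) = √(2 × 9.8 × 20.9) = 20.24 m/s

v = 20.2 m/s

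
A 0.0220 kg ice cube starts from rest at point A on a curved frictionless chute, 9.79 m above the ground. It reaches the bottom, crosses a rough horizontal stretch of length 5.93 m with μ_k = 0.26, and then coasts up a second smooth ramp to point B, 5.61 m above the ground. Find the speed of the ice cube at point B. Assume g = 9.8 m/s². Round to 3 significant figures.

Energy at A: mgh₁ = (0.0220)(9.8)(9.79) = 2.1107 J
Friction loss: W_f = μ_k mg d = 0.3324 J
At B: ½mv² + mgh₂ = mgh₁ − W_f
½mv² = 2.1107 − 0.3324 − 1.2095 = 0.56880 J
v = √(2 × 0.56880/0.0220) = 7.191 m/s

v = 7.19 m/s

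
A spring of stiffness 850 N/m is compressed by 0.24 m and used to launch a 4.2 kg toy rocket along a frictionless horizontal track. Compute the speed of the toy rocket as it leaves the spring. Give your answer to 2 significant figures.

Conservation of energy: ½kx² = ½mv²
v = x√(k/m) = 0.24 × √(850/4.2) = 3.414 m/s

v = 3.4 m/s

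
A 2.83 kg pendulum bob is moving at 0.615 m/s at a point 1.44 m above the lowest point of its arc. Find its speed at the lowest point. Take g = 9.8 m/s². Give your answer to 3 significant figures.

Mechanical energy is conserved (no friction): ½mv₀² + mgh = ½mv²
v² = v₀² + 2gh = (0.615)² + 2(9.8)(1.44) = 28.602
v = √28.602 = 5.348 m/s

v = 5.35 m/s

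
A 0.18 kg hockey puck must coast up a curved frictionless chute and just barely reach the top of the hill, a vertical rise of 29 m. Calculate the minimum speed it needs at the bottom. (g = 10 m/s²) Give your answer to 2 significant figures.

v = 24 m/s

At the top it is momentarily at rest, so all KE converts to PE: ½mv² = mgh
v = √(2gh) = √(2 × 10 × 29) = 24.08 m/s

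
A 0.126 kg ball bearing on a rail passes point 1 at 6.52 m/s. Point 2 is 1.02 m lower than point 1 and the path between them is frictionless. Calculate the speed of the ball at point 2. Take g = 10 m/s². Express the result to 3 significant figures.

Equating total energy at the two states: ½mv₀² + mgh = ½mv²
The mass cancels from both sides.
v² = v₀² + 2gh = (6.52)² + 2(10)(1.02) = 62.910
v = √62.910 = 7.932 m/s

v = 7.93 m/s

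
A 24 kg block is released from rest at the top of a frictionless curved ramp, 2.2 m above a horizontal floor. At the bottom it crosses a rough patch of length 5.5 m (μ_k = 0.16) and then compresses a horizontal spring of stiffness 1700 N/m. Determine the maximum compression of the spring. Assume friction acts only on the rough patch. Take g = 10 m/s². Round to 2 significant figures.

Initial energy: E₁ = mgh = (24)(10)(2.2) = 528.00 J
Friction removes W_f = μ_k mg d = (0.16)(24)(10)(5.5) = 211.2 J
Energy reaching the spring: E = 528.00 − 211.2 = 316.80 J
At max compression ½kx² = E ⇒ x = √(2E/k) = √(2 × 316.80/1700) = 0.6105 m

x = 0.61 m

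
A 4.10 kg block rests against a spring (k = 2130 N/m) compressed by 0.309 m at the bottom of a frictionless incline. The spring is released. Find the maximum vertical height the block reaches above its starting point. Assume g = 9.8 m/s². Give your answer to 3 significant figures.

h = 2.53 m

At maximum height the block is at rest, so ½kx² = mgh
h = kx²/(2mg) = (2130)(0.309)²/(2 × 4.10 × 9.8) = 2.531 m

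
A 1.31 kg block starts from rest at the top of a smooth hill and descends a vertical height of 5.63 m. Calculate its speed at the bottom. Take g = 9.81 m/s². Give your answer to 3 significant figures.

Mechanical energy is conserved (no friction): mgh = ½mv²
v = √(2gh) = √(2 × 9.81 × 5.63) = √110.46 = 10.51 m/s

v = 10.5 m/s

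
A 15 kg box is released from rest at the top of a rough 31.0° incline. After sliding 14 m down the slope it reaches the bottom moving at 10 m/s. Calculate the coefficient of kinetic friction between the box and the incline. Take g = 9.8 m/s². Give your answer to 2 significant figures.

μ_k = 0.18

mgh = ½mv² + μ_k (mg cosθ) L, with h = L sinθ
mgL sinθ = 1059.9 J; ½mv² = 750.00 J
W_f = 1059.9 − 750.00 = 309.9 J
μ_k = W_f/(mg cosθ · L) = 309.9/(126.0 × 14) = 0.1757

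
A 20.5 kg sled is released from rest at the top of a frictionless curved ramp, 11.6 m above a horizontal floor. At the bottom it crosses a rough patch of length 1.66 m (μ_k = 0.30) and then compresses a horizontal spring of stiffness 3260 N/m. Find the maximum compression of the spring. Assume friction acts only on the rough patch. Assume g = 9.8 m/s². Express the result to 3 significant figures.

x = 1.17 m

Initial energy: E₁ = mgh = (20.5)(9.8)(11.6) = 2330.4 J
Friction removes W_f = μ_k mg d = (0.30)(20.5)(9.8)(1.66) = 100.0 J
Energy reaching the spring: E = 2330.4 − 100.0 = 2230.4 J
At max compression ½kx² = E ⇒ x = √(2E/k) = √(2 × 2230.4/3260) = 1.170 m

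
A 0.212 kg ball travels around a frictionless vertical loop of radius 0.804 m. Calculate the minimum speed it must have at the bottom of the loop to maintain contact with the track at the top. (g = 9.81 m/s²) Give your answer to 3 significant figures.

v = 6.28 m/s

At the top: mg = mv_top²/r ⇒ v_top² = gr = 7.887 m²/s²
Energy from bottom to top (height 2r): ½mv_bot² = ½mv_top² + mg(2r)
v_bot² = gr + 4gr = 5gr = 39.44
v_bot = √(5gr) = 6.280 m/s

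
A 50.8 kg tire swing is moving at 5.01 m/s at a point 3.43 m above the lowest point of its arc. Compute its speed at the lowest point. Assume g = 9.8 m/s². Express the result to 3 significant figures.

Equating total energy at the two states: ½mv₀² + mgh = ½mv²
v² = v₀² + 2gh = (5.01)² + 2(9.8)(3.43) = 92.328
v = √92.328 = 9.609 m/s

v = 9.61 m/s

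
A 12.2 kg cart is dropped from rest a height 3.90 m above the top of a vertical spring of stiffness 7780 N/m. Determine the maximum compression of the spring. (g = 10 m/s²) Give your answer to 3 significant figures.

Take the reference level at the top of the uncompressed spring. At max compression the cart has fallen H + x and is momentarily at rest:
mg(H + x) = ½kx²
½(7780)x² − (12.2)(10)x − (12.2)(10)(3.90) = 0
3890x² − 122.0x − 475.8 = 0
x = [122.0 + √(14884 + 7.4034e+06)]/(2 × 3890) = 0.3658 m

x = 0.366 m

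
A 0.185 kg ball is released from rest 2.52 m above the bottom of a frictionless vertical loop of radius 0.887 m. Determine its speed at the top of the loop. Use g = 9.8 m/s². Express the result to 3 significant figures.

v = 3.82 m/s

Energy conservation: mgh = ½mv_top² + mg(2r)
v_top² = 2g(h − 2r) = 2(9.8)(2.52 − 1.774) = 14.62
v_top = 3.824 m/s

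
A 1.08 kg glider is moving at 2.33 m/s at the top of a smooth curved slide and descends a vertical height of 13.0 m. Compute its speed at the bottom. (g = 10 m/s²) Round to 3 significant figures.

Energy conservation between the two points: ½mv₀² + mgh = ½mv²
The mass cancels from both sides.
v² = v₀² + 2gh = (2.33)² + 2(10)(13.0) = 265.43
v = √265.43 = 16.29 m/s

v = 16.3 m/s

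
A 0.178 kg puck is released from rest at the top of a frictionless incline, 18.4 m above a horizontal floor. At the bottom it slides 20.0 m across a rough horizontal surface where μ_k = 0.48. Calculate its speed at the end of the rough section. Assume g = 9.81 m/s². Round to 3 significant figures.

v = 13.1 m/s

Energy bookkeeping (friction removes W_f = μ_k N d):
mgh = ½mv² + μ_k m g d
W_f = μ_k mg d = (0.48)(0.178)(9.81)(20.0) = 16.76 J
½mv² = mgh − W_f = 32.130 − 16.76 = 15.366 J
v = √(2 × 15.366/0.178) = 13.14 m/s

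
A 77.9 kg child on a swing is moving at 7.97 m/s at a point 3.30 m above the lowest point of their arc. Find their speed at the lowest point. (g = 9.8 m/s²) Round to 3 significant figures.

By conservation of mechanical energy, ½mv₀² + mgh = ½mv²
The mass cancels from both sides.
v² = v₀² + 2gh = (7.97)² + 2(9.8)(3.30) = 128.20
v = √128.20 = 11.32 m/s

v = 11.3 m/s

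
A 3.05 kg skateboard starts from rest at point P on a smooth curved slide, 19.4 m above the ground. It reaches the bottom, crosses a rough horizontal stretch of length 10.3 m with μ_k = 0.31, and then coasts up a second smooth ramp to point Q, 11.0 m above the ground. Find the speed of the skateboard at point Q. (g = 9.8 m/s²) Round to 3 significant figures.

v = 10.1 m/s

Energy at P: mgh₁ = (3.05)(9.8)(19.4) = 579.87 J
Friction loss: W_f = μ_k mg d = 95.44 J
At Q: ½mv² + mgh₂ = mgh₁ − W_f
½mv² = 579.87 − 95.44 − 328.79 = 155.64 J
v = √(2 × 155.64/3.05) = 10.10 m/s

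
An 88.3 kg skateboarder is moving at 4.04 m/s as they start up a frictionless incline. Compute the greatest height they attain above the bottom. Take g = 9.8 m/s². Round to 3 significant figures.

Setting KE at the bottom equal to PE gained: ½mv² = mgh
h = v²/(2g) = 4.04²/(2 × 9.8) = 0.8327 m

h = 0.833 m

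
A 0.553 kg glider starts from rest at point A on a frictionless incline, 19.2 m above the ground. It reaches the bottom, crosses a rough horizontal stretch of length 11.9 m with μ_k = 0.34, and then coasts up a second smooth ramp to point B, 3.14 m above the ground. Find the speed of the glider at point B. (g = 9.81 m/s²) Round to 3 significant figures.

Energy at A: mgh₁ = (0.553)(9.81)(19.2) = 104.16 J
Friction loss: W_f = μ_k mg d = 21.95 J
At B: ½mv² + mgh₂ = mgh₁ − W_f
½mv² = 104.16 − 21.95 − 17.034 = 65.175 J
v = √(2 × 65.175/0.553) = 15.35 m/s

v = 15.4 m/s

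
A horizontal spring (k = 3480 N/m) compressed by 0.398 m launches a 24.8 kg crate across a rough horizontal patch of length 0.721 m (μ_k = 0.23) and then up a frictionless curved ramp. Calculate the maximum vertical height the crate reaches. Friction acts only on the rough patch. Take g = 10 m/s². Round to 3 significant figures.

h = 0.946 m

Spring energy: E₀ = ½kx² = ½(3480)(0.398)² = 275.62 J
Friction: W_f = μ_k mg d = (0.23)(24.8)(10)(0.721) = 41.13 J
Energy at base of ramp: E = 275.62 − 41.13 = 234.50 J
At max height all remaining energy is PE: mgh = E ⇒ h = E/(mg) = 234.50/(24.8 × 10) = 0.9456 m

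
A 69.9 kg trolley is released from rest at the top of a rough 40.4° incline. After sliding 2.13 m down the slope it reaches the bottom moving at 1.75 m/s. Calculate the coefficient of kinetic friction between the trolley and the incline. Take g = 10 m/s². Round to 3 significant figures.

Energy balance down the incline: mg L sinθ − ½mv² = μ_k (mg cosθ) L
mgL sinθ = 964.97 J; ½mv² = 107.03 J
W_f = 964.97 − 107.03 = 857.9 J
μ_k = W_f/(mg cosθ · L) = 857.9/(532.3 × 2.13) = 0.7567

μ_k = 0.757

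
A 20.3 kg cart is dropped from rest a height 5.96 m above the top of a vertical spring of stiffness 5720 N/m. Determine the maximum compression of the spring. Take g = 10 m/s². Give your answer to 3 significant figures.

Measuring PE from the top of the relaxed spring, at max compression the cart has dropped H + x with zero KE, so:
mg(H + x) = ½kx²
½(5720)x² − (20.3)(10)x − (20.3)(10)(5.96) = 0
2860x² − 203.0x − 1210 = 0
x = [203.0 + √(41209 + 1.3841e+07)]/(2 × 2860) = 0.6869 m

x = 0.687 m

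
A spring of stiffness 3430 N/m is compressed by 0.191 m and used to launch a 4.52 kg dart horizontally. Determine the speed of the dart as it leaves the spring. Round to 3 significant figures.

v = 5.26 m/s

The dart leaves the spring when the spring is at natural length, so ½kx² = ½mv²
v = x√(k/m) = 0.191 × √(3430/4.52) = 5.262 m/s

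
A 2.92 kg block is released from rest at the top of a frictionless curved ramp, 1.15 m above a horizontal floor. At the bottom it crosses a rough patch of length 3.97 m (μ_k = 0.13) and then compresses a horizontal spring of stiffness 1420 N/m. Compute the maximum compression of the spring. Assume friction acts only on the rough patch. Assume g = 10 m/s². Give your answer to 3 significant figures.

Initial energy: E₁ = mgh = (2.92)(10)(1.15) = 33.580 J
Friction removes W_f = μ_k mg d = (0.13)(2.92)(10)(3.97) = 15.07 J
Energy reaching the spring: E = 33.580 − 15.07 = 18.510 J
At max compression ½kx² = E ⇒ x = √(2E/k) = √(2 × 18.510/1420) = 0.1615 m

x = 0.161 m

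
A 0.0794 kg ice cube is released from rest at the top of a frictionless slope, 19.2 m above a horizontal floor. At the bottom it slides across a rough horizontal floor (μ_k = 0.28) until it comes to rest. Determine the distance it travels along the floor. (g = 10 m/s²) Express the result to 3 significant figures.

Applying the work–energy principle:
At rest all PE has been dissipated by friction: mgh = μ_k m g d
d = h/μ_k = 19.2/0.28 = 68.57 m

d = 68.6 m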